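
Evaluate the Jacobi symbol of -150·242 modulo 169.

By multiplicativity, (-150·242|169) = (-150|169)·(242|169).
First factor (-150|169):
Pull out -1: (-150|169) = (-1|169)·(150|169). Since 169 ≡ 1 (mod 4), (-1|169) = +1. Now have (150|169).
Factor out 2: 150 = 2·75. Since 169 ≡ 1 (mod 8), (2|169) = +1. Now have (75|169).
169 ≡ 1 (mod 4), so quadratic reciprocity gives (75|169) = (169|75). Reduce: 169 ≡ 19 (mod 75). Now have (19|75).
Both 19 ≡ 3 and 75 ≡ 3 (mod 4), so reciprocity gives (19|75) = -(75|19). Reduce: 75 ≡ 18 (mod 19). Now have -(18|19).
Factor out 2: 18 = 2·9. Since 19 ≡ 3 (mod 8), (2|19) = -1. Now have (9|19).
9 ≡ 1 (mod 4), so quadratic reciprocity gives (9|19) = (19|9). Reduce: 19 ≡ 1 (mod 9). Now have (1|9).
(1|9) = 1. Collecting the sign factors: 1.
Second factor (242|169):
Reduce the numerator: 242 ≡ 73 (mod 169), so (242|169) = (73|169).
73 ≡ 1 (mod 4), so quadratic reciprocity gives (73|169) = (169|73). Reduce: 169 ≡ 23 (mod 73). Now have (23|73).
73 ≡ 1 (mod 4), so quadratic reciprocity gives (23|73) = (73|23). Reduce: 73 ≡ 4 (mod 23). Now have (4|23).
Factor out 2: 4 = 2^2. Since 23 ≡ 7 (mod 8), (2|23) = +1, and (2|23)^2 = +1. Now have (1|23).
(1|23) = 1. Collecting the sign factors: 1.
Product: (1)·(1) = 1.

1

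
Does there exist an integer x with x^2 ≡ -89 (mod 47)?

no

Reduce the numerator: -89 ≡ 5 (mod 47), so (-89|47) = (5|47).
5 ≡ 1 (mod 4), so quadratic reciprocity gives (5|47) = (47|5). Reduce: 47 ≡ 2 (mod 5). Now have (2|5).
Factor out 2: 2 = 2. Since 5 ≡ 5 (mod 8), (2|5) = -1. Now have -(1|5).
(1|5) = 1. Collecting the sign factors: -1.
The Legendre symbol is -1, so x^2 ≡ -89 (mod 47) has no solution.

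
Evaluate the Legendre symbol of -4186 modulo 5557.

Reduce the numerator: -4186 ≡ 1371 (mod 5557), so (-4186 / 5557) = (1371 / 5557).
5557 ≡ 1 (mod 4), so quadratic reciprocity gives (1371 / 5557) = (5557 / 1371). Reduce: 5557 ≡ 73 (mod 1371). Now have (73 / 1371).
73 ≡ 1 (mod 4), so quadratic reciprocity gives (73 / 1371) = (1371 / 73). Reduce: 1371 ≡ 57 (mod 73). Now have (57 / 73).
57 ≡ 1 (mod 4), so quadratic reciprocity gives (57 / 73) = (73 / 57). Reduce: 73 ≡ 16 (mod 57). Now have (16 / 57).
Factor out 2: 16 = 2^4. Since 57 ≡ 1 (mod 8), (2 / 57) = +1, and (2 / 57)^4 = +1. Now have (1 / 57).
(1 / 57) = 1. Collecting the sign factors: 1.

1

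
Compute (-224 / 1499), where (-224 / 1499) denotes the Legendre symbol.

-1

Reduce the numerator: -224 ≡ 1275 (mod 1499), so (-224 / 1499) = (1275 / 1499).
Both 1275 ≡ 3 and 1499 ≡ 3 (mod 4), so reciprocity gives (1275 / 1499) = -(1499 / 1275). Reduce: 1499 ≡ 224 (mod 1275). Now have -(224 / 1275).
Factor out 2: 224 = 2^5·7. Since 1275 ≡ 3 (mod 8), (2 / 1275) = -1, and (2 / 1275)^5 = -1. Now have (7 / 1275).
Both 7 ≡ 3 and 1275 ≡ 3 (mod 4), so reciprocity gives (7 / 1275) = -(1275 / 7). Reduce: 1275 ≡ 1 (mod 7). Now have -(1 / 7).
(1 / 7) = 1. Collecting the sign factors: -1.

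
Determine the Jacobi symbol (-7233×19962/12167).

-1

By multiplicativity, (-7233·19962/12167) = (-7233/12167)·(19962/12167).
First factor (-7233/12167):
Pull out -1: (-7233/12167) = (-1/12167)·(7233/12167). Since 12167 ≡ 3 (mod 4), (-1/12167) = -1. Now have -(7233/12167).
7233 ≡ 1 (mod 4), so quadratic reciprocity gives (7233/12167) = (12167/7233). Reduce: 12167 ≡ 4934 (mod 7233). Now have -(4934/7233).
Factor out 2: 4934 = 2·2467. Since 7233 ≡ 1 (mod 8), (2/7233) = +1. Now have -(2467/7233).
7233 ≡ 1 (mod 4), so quadratic reciprocity gives (2467/7233) = (7233/2467). Reduce: 7233 ≡ 2299 (mod 2467). Now have -(2299/2467).
Both 2299 ≡ 3 and 2467 ≡ 3 (mod 4), so reciprocity gives (2299/2467) = -(2467/2299). Reduce: 2467 ≡ 168 (mod 2299). Now have (168/2299).
Factor out 2: 168 = 2^3·21. Since 2299 ≡ 3 (mod 8), (2/2299) = -1, and (2/2299)^3 = -1. Now have -(21/2299).
21 ≡ 1 (mod 4), so quadratic reciprocity gives (21/2299) = (2299/21). Reduce: 2299 ≡ 10 (mod 21). Now have -(10/21).
Factor out 2: 10 = 2·5. Since 21 ≡ 5 (mod 8), (2/21) = -1. Now have (5/21).
5 ≡ 1 (mod 4), so quadratic reciprocity gives (5/21) = (21/5). Reduce: 21 ≡ 1 (mod 5). Now have (1/5).
(1/5) = 1. Collecting the sign factors: 1.
Second factor (19962/12167):
Reduce the numerator: 19962 ≡ 7795 (mod 12167), so (19962/12167) = (7795/12167).
Both 7795 ≡ 3 and 12167 ≡ 3 (mod 4), so reciprocity gives (7795/12167) = -(12167/7795). Reduce: 12167 ≡ 4372 (mod 7795). Now have -(4372/7795).
Factor out 2: 4372 = 2^2·1093. Since 7795 ≡ 3 (mod 8), (2/7795) = -1, and (2/7795)^2 = +1. Now have -(1093/7795).
1093 ≡ 1 (mod 4), so quadratic reciprocity gives (1093/7795) = (7795/1093). Reduce: 7795 ≡ 144 (mod 1093). Now have -(144/1093).
Factor out 2: 144 = 2^4·9. Since 1093 ≡ 5 (mod 8), (2/1093) = -1, and (2/1093)^4 = +1. Now have -(9/1093).
9 ≡ 1 (mod 4), so quadratic reciprocity gives (9/1093) = (1093/9). Reduce: 1093 ≡ 4 (mod 9). Now have -(4/9).
Factor out 2: 4 = 2^2. Since 9 ≡ 1 (mod 8), (2/9) = +1, and (2/9)^2 = +1. Now have -(1/9).
(1/9) = 1. Collecting the sign factors: -1.
Product: (1)·(-1) = -1.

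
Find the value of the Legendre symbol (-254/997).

1

(-254/997)
  = (254/997)    [997 ≡ 1 mod 4 ⇒ (-1/997) = +1]
  = -(127/997)    [997 ≡ 5 mod 8 ⇒ (2/997) = -1]
  = -(997/127)    [QR: 997 ≡ 1 mod 4, sign kept]
  = -(108/127)    [997 ≡ 108 mod 127]
  = -(27/127)    [127 ≡ 7 mod 8 ⇒ (2/127)^2 = +1]
  = (127/27)    [QR: both ≡ 3 mod 4, sign flips]
  = (19/27)    [127 ≡ 19 mod 27]
  = -(27/19)    [QR: both ≡ 3 mod 4, sign flips]
  = -(8/19)    [27 ≡ 8 mod 19]
  = (1/19)    [19 ≡ 3 mod 8 ⇒ (2/19)^3 = -1]
  = 1    [(1/19) = 1]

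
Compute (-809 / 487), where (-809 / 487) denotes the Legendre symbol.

Pull out -1: (-809 / 487) = (-1 / 487)·(809 / 487). Since 487 ≡ 3 (mod 4), (-1 / 487) = -1. Now have -(809 / 487).
Reduce the numerator: 809 ≡ 322 (mod 487), so (809 / 487) = (322 / 487).
Factor out 2: 322 = 2·161. Since 487 ≡ 7 (mod 8), (2 / 487) = +1. Now have -(161 / 487).
161 ≡ 1 (mod 4), so quadratic reciprocity gives (161 / 487) = (487 / 161). Reduce: 487 ≡ 4 (mod 161). Now have -(4 / 161).
Factor out 2: 4 = 2^2. Since 161 ≡ 1 (mod 8), (2 / 161) = +1, and (2 / 161)^2 = +1. Now have -(1 / 161).
(1 / 161) = 1. Collecting the sign factors: -1.

-1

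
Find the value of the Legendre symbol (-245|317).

-1

(-245|317)
  = (72|317)    [-245 ≡ 72 mod 317]
  = -(9|317)    [317 ≡ 5 mod 8 ⇒ (2|317)^3 = -1]
  = -(317|9)    [QR: 9 ≡ 1 mod 4, sign kept]
  = -(2|9)    [317 ≡ 2 mod 9]
  = -(1|9)    [9 ≡ 1 mod 8 ⇒ (2|9) = +1]
  = -1    [(1|9) = 1]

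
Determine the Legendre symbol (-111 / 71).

-1

Reduce the numerator: -111 ≡ 31 (mod 71), so (-111 / 71) = (31 / 71).
Both 31 ≡ 3 and 71 ≡ 3 (mod 4), so reciprocity gives (31 / 71) = -(71 / 31). Reduce: 71 ≡ 9 (mod 31). Now have -(9 / 31).
9 ≡ 1 (mod 4), so quadratic reciprocity gives (9 / 31) = (31 / 9). Reduce: 31 ≡ 4 (mod 9). Now have -(4 / 9).
Factor out 2: 4 = 2^2. Since 9 ≡ 1 (mod 8), (2 / 9) = +1, and (2 / 9)^2 = +1. Now have -(1 / 9).
(1 / 9) = 1. Collecting the sign factors: -1.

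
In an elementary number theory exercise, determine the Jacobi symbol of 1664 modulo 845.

0

Reduce the numerator: 1664 ≡ 819 (mod 845), so (1664 / 845) = (819 / 845).
845 ≡ 1 (mod 4), so quadratic reciprocity gives (819 / 845) = (845 / 819). Reduce: 845 ≡ 26 (mod 819). Now have (26 / 819).
Factor out 2: 26 = 2·13. Since 819 ≡ 3 (mod 8), (2 / 819) = -1. Now have -(13 / 819).
13 ≡ 1 (mod 4), so quadratic reciprocity gives (13 / 819) = (819 / 13). Reduce: 819 ≡ 0 (mod 13). Now have -(0 / 13).
The numerator is now 0 with denominator 13 > 1: the symbol is 0.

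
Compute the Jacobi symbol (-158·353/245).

1

By multiplicativity, (-158·353/245) = (-158/245)·(353/245).
First factor (-158/245):
(-158/245)
  = (87/245)    [-158 ≡ 87 mod 245]
  = (245/87)    [QR: 245 ≡ 1 mod 4, sign kept]
  = (71/87)    [245 ≡ 71 mod 87]
  = -(87/71)    [QR: both ≡ 3 mod 4, sign flips]
  = -(16/71)    [87 ≡ 16 mod 71]
  = -(1/71)    [71 ≡ 7 mod 8 ⇒ (2/71)^4 = +1]
  = -1    [(1/71) = 1]
Second factor (353/245):
(353/245)
  = (108/245)    [353 ≡ 108 mod 245]
  = (27/245)    [245 ≡ 5 mod 8 ⇒ (2/245)^2 = +1]
  = (245/27)    [QR: 245 ≡ 1 mod 4, sign kept]
  = (2/27)    [245 ≡ 2 mod 27]
  = -(1/27)    [27 ≡ 3 mod 8 ⇒ (2/27) = -1]
  = -1    [(1/27) = 1]
Product: (-1)·(-1) = 1.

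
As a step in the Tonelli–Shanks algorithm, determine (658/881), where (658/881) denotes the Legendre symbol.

1

(658/881)
  = (329/881)    [881 ≡ 1 mod 8 ⇒ (2/881) = +1]
  = (881/329)    [QR: 329 ≡ 1 mod 4, sign kept]
  = (223/329)    [881 ≡ 223 mod 329]
  = (329/223)    [QR: 329 ≡ 1 mod 4, sign kept]
  = (106/223)    [329 ≡ 106 mod 223]
  = (53/223)    [223 ≡ 7 mod 8 ⇒ (2/223) = +1]
  = (223/53)    [QR: 53 ≡ 1 mod 4, sign kept]
  = (11/53)    [223 ≡ 11 mod 53]
  = (53/11)    [QR: 53 ≡ 1 mod 4, sign kept]
  = (9/11)    [53 ≡ 9 mod 11]
  = (11/9)    [QR: 9 ≡ 1 mod 4, sign kept]
  = (2/9)    [11 ≡ 2 mod 9]
  = (1/9)    [9 ≡ 1 mod 8 ⇒ (2/9) = +1]
  = 1    [(1/9) = 1]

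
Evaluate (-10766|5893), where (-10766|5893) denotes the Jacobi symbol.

1

(-10766|5893)
  = (10766|5893)    [5893 ≡ 1 mod 4 ⇒ (-1|5893) = +1]
  = (4873|5893)    [10766 ≡ 4873 mod 5893]
  = (5893|4873)    [QR: 4873 ≡ 1 mod 4, sign kept]
  = (1020|4873)    [5893 ≡ 1020 mod 4873]
  = (255|4873)    [4873 ≡ 1 mod 8 ⇒ (2|4873)^2 = +1]
  = (4873|255)    [QR: 4873 ≡ 1 mod 4, sign kept]
  = (28|255)    [4873 ≡ 28 mod 255]
  = (7|255)    [255 ≡ 7 mod 8 ⇒ (2|255)^2 = +1]
  = -(255|7)    [QR: both ≡ 3 mod 4, sign flips]
  = -(3|7)    [255 ≡ 3 mod 7]
  = (7|3)    [QR: both ≡ 3 mod 4, sign flips]
  = (1|3)    [7 ≡ 1 mod 3]
  = 1    [(1|3) = 1]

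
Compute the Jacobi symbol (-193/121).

Pull out -1: (-193/121) = (-1/121)·(193/121). Since 121 ≡ 1 (mod 4), (-1/121) = +1. Now have (193/121).
Reduce the numerator: 193 ≡ 72 (mod 121), so (193/121) = (72/121).
Factor out 2: 72 = 2^3·9. Since 121 ≡ 1 (mod 8), (2/121) = +1, and (2/121)^3 = +1. Now have (9/121).
9 ≡ 1 (mod 4), so quadratic reciprocity gives (9/121) = (121/9). Reduce: 121 ≡ 4 (mod 9). Now have (4/9).
Factor out 2: 4 = 2^2. Since 9 ≡ 1 (mod 8), (2/9) = +1, and (2/9)^2 = +1. Now have (1/9).
(1/9) = 1. Collecting the sign factors: 1.

1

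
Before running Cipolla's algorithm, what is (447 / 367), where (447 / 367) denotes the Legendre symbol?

-1

Reduce the numerator: 447 ≡ 80 (mod 367), so (447 / 367) = (80 / 367).
Factor out 2: 80 = 2^4·5. Since 367 ≡ 7 (mod 8), (2 / 367) = +1, and (2 / 367)^4 = +1. Now have (5 / 367).
5 ≡ 1 (mod 4), so quadratic reciprocity gives (5 / 367) = (367 / 5). Reduce: 367 ≡ 2 (mod 5). Now have (2 / 5).
Factor out 2: 2 = 2. Since 5 ≡ 5 (mod 8), (2 / 5) = -1. Now have -(1 / 5).
(1 / 5) = 1. Collecting the sign factors: -1.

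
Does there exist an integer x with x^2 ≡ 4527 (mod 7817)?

no

(4527/7817)
  = (7817/4527)    [QR: 7817 ≡ 1 mod 4, sign kept]
  = (3290/4527)    [7817 ≡ 3290 mod 4527]
  = (1645/4527)    [4527 ≡ 7 mod 8 ⇒ (2/4527) = +1]
  = (4527/1645)    [QR: 1645 ≡ 1 mod 4, sign kept]
  = (1237/1645)    [4527 ≡ 1237 mod 1645]
  = (1645/1237)    [QR: 1237 ≡ 1 mod 4, sign kept]
  = (408/1237)    [1645 ≡ 408 mod 1237]
  = -(51/1237)    [1237 ≡ 5 mod 8 ⇒ (2/1237)^3 = -1]
  = -(1237/51)    [QR: 1237 ≡ 1 mod 4, sign kept]
  = -(13/51)    [1237 ≡ 13 mod 51]
  = -(51/13)    [QR: 13 ≡ 1 mod 4, sign kept]
  = -(12/13)    [51 ≡ 12 mod 13]
  = -(3/13)    [13 ≡ 5 mod 8 ⇒ (2/13)^2 = +1]
  = -(13/3)    [QR: 13 ≡ 1 mod 4, sign kept]
  = -(1/3)    [13 ≡ 1 mod 3]
  = -1    [(1/3) = 1]
(4527/7817) = -1, and 7817 is prime, so 4527 is not a quadratic residue mod 7817.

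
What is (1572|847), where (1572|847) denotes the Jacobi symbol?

Reduce the numerator: 1572 ≡ 725 (mod 847), so (1572|847) = (725|847).
725 ≡ 1 (mod 4), so quadratic reciprocity gives (725|847) = (847|725). Reduce: 847 ≡ 122 (mod 725). Now have (122|725).
Factor out 2: 122 = 2·61. Since 725 ≡ 5 (mod 8), (2|725) = -1. Now have -(61|725).
61 ≡ 1 (mod 4), so quadratic reciprocity gives (61|725) = (725|61). Reduce: 725 ≡ 54 (mod 61). Now have -(54|61).
Factor out 2: 54 = 2·27. Since 61 ≡ 5 (mod 8), (2|61) = -1. Now have (27|61).
61 ≡ 1 (mod 4), so quadratic reciprocity gives (27|61) = (61|27). Reduce: 61 ≡ 7 (mod 27). Now have (7|27).
Both 7 ≡ 3 and 27 ≡ 3 (mod 4), so reciprocity gives (7|27) = -(27|7). Reduce: 27 ≡ 6 (mod 7). Now have -(6|7).
Factor out 2: 6 = 2·3. Since 7 ≡ 7 (mod 8), (2|7) = +1. Now have -(3|7).
Both 3 ≡ 3 and 7 ≡ 3 (mod 4), so reciprocity gives (3|7) = -(7|3). Reduce: 7 ≡ 1 (mod 3). Now have (1|3).
(1|3) = 1. Collecting the sign factors: 1.

1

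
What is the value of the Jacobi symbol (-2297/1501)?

-1

Pull out -1: (-2297/1501) = (-1/1501)·(2297/1501). Since 1501 ≡ 1 (mod 4), (-1/1501) = +1. Now have (2297/1501).
Reduce the numerator: 2297 ≡ 796 (mod 1501), so (2297/1501) = (796/1501).
Factor out 2: 796 = 2^2·199. Since 1501 ≡ 5 (mod 8), (2/1501) = -1, and (2/1501)^2 = +1. Now have (199/1501).
1501 ≡ 1 (mod 4), so quadratic reciprocity gives (199/1501) = (1501/199). Reduce: 1501 ≡ 108 (mod 199). Now have (108/199).
Factor out 2: 108 = 2^2·27. Since 199 ≡ 7 (mod 8), (2/199) = +1, and (2/199)^2 = +1. Now have (27/199).
Both 27 ≡ 3 and 199 ≡ 3 (mod 4), so reciprocity gives (27/199) = -(199/27). Reduce: 199 ≡ 10 (mod 27). Now have -(10/27).
Factor out 2: 10 = 2·5. Since 27 ≡ 3 (mod 8), (2/27) = -1. Now have (5/27).
5 ≡ 1 (mod 4), so quadratic reciprocity gives (5/27) = (27/5). Reduce: 27 ≡ 2 (mod 5). Now have (2/5).
Factor out 2: 2 = 2. Since 5 ≡ 5 (mod 8), (2/5) = -1. Now have -(1/5).
(1/5) = 1. Collecting the sign factors: -1.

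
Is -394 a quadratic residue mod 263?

(-394/263)
  = -(394/263)    [263 ≡ 3 mod 4 ⇒ (-1/263) = -1]
  = -(131/263)    [394 ≡ 131 mod 263]
  = (263/131)    [QR: both ≡ 3 mod 4, sign flips]
  = (1/131)    [263 ≡ 1 mod 131]
  = 1    [(1/131) = 1]
(-394/263) = 1, and 263 is prime, so -394 is a quadratic residue mod 263.

yes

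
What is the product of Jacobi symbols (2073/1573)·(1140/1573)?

-1

By multiplicativity, (2073·1140/1573) = (2073/1573)·(1140/1573).
First factor (2073/1573):
Reduce the numerator: 2073 ≡ 500 (mod 1573), so (2073/1573) = (500/1573).
Factor out 2: 500 = 2^2·125. Since 1573 ≡ 5 (mod 8), (2/1573) = -1, and (2/1573)^2 = +1. Now have (125/1573).
125 ≡ 1 (mod 4), so quadratic reciprocity gives (125/1573) = (1573/125). Reduce: 1573 ≡ 73 (mod 125). Now have (73/125).
73 ≡ 1 (mod 4), so quadratic reciprocity gives (73/125) = (125/73). Reduce: 125 ≡ 52 (mod 73). Now have (52/73).
Factor out 2: 52 = 2^2·13. Since 73 ≡ 1 (mod 8), (2/73) = +1, and (2/73)^2 = +1. Now have (13/73).
13 ≡ 1 (mod 4), so quadratic reciprocity gives (13/73) = (73/13). Reduce: 73 ≡ 8 (mod 13). Now have (8/13).
Factor out 2: 8 = 2^3. Since 13 ≡ 5 (mod 8), (2/13) = -1, and (2/13)^3 = -1. Now have -(1/13).
(1/13) = 1. Collecting the sign factors: -1.
Second factor (1140/1573):
Factor out 2: 1140 = 2^2·285. Since 1573 ≡ 5 (mod 8), (2/1573) = -1, and (2/1573)^2 = +1. Now have (285/1573).
285 ≡ 1 (mod 4), so quadratic reciprocity gives (285/1573) = (1573/285). Reduce: 1573 ≡ 148 (mod 285). Now have (148/285).
Factor out 2: 148 = 2^2·37. Since 285 ≡ 5 (mod 8), (2/285) = -1, and (2/285)^2 = +1. Now have (37/285).
37 ≡ 1 (mod 4), so quadratic reciprocity gives (37/285) = (285/37). Reduce: 285 ≡ 26 (mod 37). Now have (26/37).
Factor out 2: 26 = 2·13. Since 37 ≡ 5 (mod 8), (2/37) = -1. Now have -(13/37).
13 ≡ 1 (mod 4), so quadratic reciprocity gives (13/37) = (37/13). Reduce: 37 ≡ 11 (mod 13). Now have -(11/13).
13 ≡ 1 (mod 4), so quadratic reciprocity gives (11/13) = (13/11). Reduce: 13 ≡ 2 (mod 11). Now have -(2/11).
Factor out 2: 2 = 2. Since 11 ≡ 3 (mod 8), (2/11) = -1. Now have (1/11).
(1/11) = 1. Collecting the sign factors: 1.
Product: (-1)·(1) = -1.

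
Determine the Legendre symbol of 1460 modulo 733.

(1460 / 733)
  = (727 / 733)    [1460 ≡ 727 mod 733]
  = (733 / 727)    [QR: 733 ≡ 1 mod 4, sign kept]
  = (6 / 727)    [733 ≡ 6 mod 727]
  = (3 / 727)    [727 ≡ 7 mod 8 ⇒ (2 / 727) = +1]
  = -(727 / 3)    [QR: both ≡ 3 mod 4, sign flips]
  = -(1 / 3)    [727 ≡ 1 mod 3]
  = -1    [(1 / 3) = 1]

-1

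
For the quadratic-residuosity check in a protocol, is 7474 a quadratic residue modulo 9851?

(7474/9851)
  = -(3737/9851)    [9851 ≡ 3 mod 8 ⇒ (2/9851) = -1]
  = -(9851/3737)    [QR: 3737 ≡ 1 mod 4, sign kept]
  = -(2377/3737)    [9851 ≡ 2377 mod 3737]
  = -(3737/2377)    [QR: 2377 ≡ 1 mod 4, sign kept]
  = -(1360/2377)    [3737 ≡ 1360 mod 2377]
  = -(85/2377)    [2377 ≡ 1 mod 8 ⇒ (2/2377)^4 = +1]
  = -(2377/85)    [QR: 85 ≡ 1 mod 4, sign kept]
  = -(82/85)    [2377 ≡ 82 mod 85]
  = (41/85)    [85 ≡ 5 mod 8 ⇒ (2/85) = -1]
  = (85/41)    [QR: 41 ≡ 1 mod 4, sign kept]
  = (3/41)    [85 ≡ 3 mod 41]
  = (41/3)    [QR: 41 ≡ 1 mod 4, sign kept]
  = (2/3)    [41 ≡ 2 mod 3]
  = -(1/3)    [3 ≡ 3 mod 8 ⇒ (2/3) = -1]
  = -1    [(1/3) = 1]
(7474/9851) = -1, and 9851 is prime, so 7474 is not a quadratic residue mod 9851.

no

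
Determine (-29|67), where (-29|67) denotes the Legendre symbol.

(-29|67)
  = (38|67)    [-29 ≡ 38 mod 67]
  = -(19|67)    [67 ≡ 3 mod 8 ⇒ (2|67) = -1]
  = (67|19)    [QR: both ≡ 3 mod 4, sign flips]
  = (10|19)    [67 ≡ 10 mod 19]
  = -(5|19)    [19 ≡ 3 mod 8 ⇒ (2|19) = -1]
  = -(19|5)    [QR: 5 ≡ 1 mod 4, sign kept]
  = -(4|5)    [19 ≡ 4 mod 5]
  = -(1|5)    [5 ≡ 5 mod 8 ⇒ (2|5)^2 = +1]
  = -1    [(1|5) = 1]

-1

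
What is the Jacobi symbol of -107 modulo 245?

-1

(-107/245)
  = (107/245)    [245 ≡ 1 mod 4 ⇒ (-1/245) = +1]
  = (245/107)    [QR: 245 ≡ 1 mod 4, sign kept]
  = (31/107)    [245 ≡ 31 mod 107]
  = -(107/31)    [QR: both ≡ 3 mod 4, sign flips]
  = -(14/31)    [107 ≡ 14 mod 31]
  = -(7/31)    [31 ≡ 7 mod 8 ⇒ (2/31) = +1]
  = (31/7)    [QR: both ≡ 3 mod 4, sign flips]
  = (3/7)    [31 ≡ 3 mod 7]
  = -(7/3)    [QR: both ≡ 3 mod 4, sign flips]
  = -(1/3)    [7 ≡ 1 mod 3]
  = -1    [(1/3) = 1]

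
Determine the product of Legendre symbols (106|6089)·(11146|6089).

By multiplicativity, (106·11146|6089) = (106|6089)·(11146|6089).
First factor (106|6089):
(106|6089)
  = (53|6089)    [6089 ≡ 1 mod 8 ⇒ (2|6089) = +1]
  = (6089|53)    [QR: 53 ≡ 1 mod 4, sign kept]
  = (47|53)    [6089 ≡ 47 mod 53]
  = (53|47)    [QR: 53 ≡ 1 mod 4, sign kept]
  = (6|47)    [53 ≡ 6 mod 47]
  = (3|47)    [47 ≡ 7 mod 8 ⇒ (2|47) = +1]
  = -(47|3)    [QR: both ≡ 3 mod 4, sign flips]
  = -(2|3)    [47 ≡ 2 mod 3]
  = (1|3)    [3 ≡ 3 mod 8 ⇒ (2|3) = -1]
  = 1    [(1|3) = 1]
Second factor (11146|6089):
(11146|6089)
  = (5057|6089)    [11146 ≡ 5057 mod 6089]
  = (6089|5057)    [QR: 5057 ≡ 1 mod 4, sign kept]
  = (1032|5057)    [6089 ≡ 1032 mod 5057]
  = (129|5057)    [5057 ≡ 1 mod 8 ⇒ (2|5057)^3 = +1]
  = (5057|129)    [QR: 129 ≡ 1 mod 4, sign kept]
  = (26|129)    [5057 ≡ 26 mod 129]
  = (13|129)    [129 ≡ 1 mod 8 ⇒ (2|129) = +1]
  = (129|13)    [QR: 13 ≡ 1 mod 4, sign kept]
  = (12|13)    [129 ≡ 12 mod 13]
  = (3|13)    [13 ≡ 5 mod 8 ⇒ (2|13)^2 = +1]
  = (13|3)    [QR: 13 ≡ 1 mod 4, sign kept]
  = (1|3)    [13 ≡ 1 mod 3]
  = 1    [(1|3) = 1]
Product: (1)·(1) = 1.

1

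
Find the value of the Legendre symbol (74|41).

1

Reduce the numerator: 74 ≡ 33 (mod 41), so (74|41) = (33|41).
33 ≡ 1 (mod 4), so quadratic reciprocity gives (33|41) = (41|33). Reduce: 41 ≡ 8 (mod 33). Now have (8|33).
Factor out 2: 8 = 2^3. Since 33 ≡ 1 (mod 8), (2|33) = +1, and (2|33)^3 = +1. Now have (1|33).
(1|33) = 1. Collecting the sign factors: 1.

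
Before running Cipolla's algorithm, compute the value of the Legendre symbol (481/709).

1

481 ≡ 1 (mod 4), so quadratic reciprocity gives (481/709) = (709/481). Reduce: 709 ≡ 228 (mod 481). Now have (228/481).
Factor out 2: 228 = 2^2·57. Since 481 ≡ 1 (mod 8), (2/481) = +1, and (2/481)^2 = +1. Now have (57/481).
57 ≡ 1 (mod 4), so quadratic reciprocity gives (57/481) = (481/57). Reduce: 481 ≡ 25 (mod 57). Now have (25/57).
25 ≡ 1 (mod 4), so quadratic reciprocity gives (25/57) = (57/25). Reduce: 57 ≡ 7 (mod 25). Now have (7/25).
25 ≡ 1 (mod 4), so quadratic reciprocity gives (7/25) = (25/7). Reduce: 25 ≡ 4 (mod 7). Now have (4/7).
Factor out 2: 4 = 2^2. Since 7 ≡ 7 (mod 8), (2/7) = +1, and (2/7)^2 = +1. Now have (1/7).
(1/7) = 1. Collecting the sign factors: 1.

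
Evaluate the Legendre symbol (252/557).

1

(252/557)
  = (63/557)    [557 ≡ 5 mod 8 ⇒ (2/557)^2 = +1]
  = (557/63)    [QR: 557 ≡ 1 mod 4, sign kept]
  = (53/63)    [557 ≡ 53 mod 63]
  = (63/53)    [QR: 53 ≡ 1 mod 4, sign kept]
  = (10/53)    [63 ≡ 10 mod 53]
  = -(5/53)    [53 ≡ 5 mod 8 ⇒ (2/53) = -1]
  = -(53/5)    [QR: 5 ≡ 1 mod 4, sign kept]
  = -(3/5)    [53 ≡ 3 mod 5]
  = -(5/3)    [QR: 5 ≡ 1 mod 4, sign kept]
  = -(2/3)    [5 ≡ 2 mod 3]
  = (1/3)    [3 ≡ 3 mod 8 ⇒ (2/3) = -1]
  = 1    [(1/3) = 1]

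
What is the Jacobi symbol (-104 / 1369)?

(-104 / 1369)
  = (1265 / 1369)    [-104 ≡ 1265 mod 1369]
  = (1369 / 1265)    [QR: 1265 ≡ 1 mod 4, sign kept]
  = (104 / 1265)    [1369 ≡ 104 mod 1265]
  = (13 / 1265)    [1265 ≡ 1 mod 8 ⇒ (2 / 1265)^3 = +1]
  = (1265 / 13)    [QR: 13 ≡ 1 mod 4, sign kept]
  = (4 / 13)    [1265 ≡ 4 mod 13]
  = (1 / 13)    [13 ≡ 5 mod 8 ⇒ (2 / 13)^2 = +1]
  = 1    [(1 / 13) = 1]

1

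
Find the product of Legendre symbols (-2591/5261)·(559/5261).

By multiplicativity, (-2591·559/5261) = (-2591/5261)·(559/5261).
First factor (-2591/5261):
(-2591/5261)
  = (2591/5261)    [5261 ≡ 1 mod 4 ⇒ (-1/5261) = +1]
  = (5261/2591)    [QR: 5261 ≡ 1 mod 4, sign kept]
  = (79/2591)    [5261 ≡ 79 mod 2591]
  = -(2591/79)    [QR: both ≡ 3 mod 4, sign flips]
  = -(63/79)    [2591 ≡ 63 mod 79]
  = (79/63)    [QR: both ≡ 3 mod 4, sign flips]
  = (16/63)    [79 ≡ 16 mod 63]
  = (1/63)    [63 ≡ 7 mod 8 ⇒ (2/63)^4 = +1]
  = 1    [(1/63) = 1]
Second factor (559/5261):
(559/5261)
  = (5261/559)    [QR: 5261 ≡ 1 mod 4, sign kept]
  = (230/559)    [5261 ≡ 230 mod 559]
  = (115/559)    [559 ≡ 7 mod 8 ⇒ (2/559) = +1]
  = -(559/115)    [QR: both ≡ 3 mod 4, sign flips]
  = -(99/115)    [559 ≡ 99 mod 115]
  = (115/99)    [QR: both ≡ 3 mod 4, sign flips]
  = (16/99)    [115 ≡ 16 mod 99]
  = (1/99)    [99 ≡ 3 mod 8 ⇒ (2/99)^4 = +1]
  = 1    [(1/99) = 1]
Product: (1)·(1) = 1.

1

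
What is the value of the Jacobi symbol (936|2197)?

0

Factor out 2: 936 = 2^3·117. Since 2197 ≡ 5 (mod 8), (2|2197) = -1, and (2|2197)^3 = -1. Now have -(117|2197).
117 ≡ 1 (mod 4), so quadratic reciprocity gives (117|2197) = (2197|117). Reduce: 2197 ≡ 91 (mod 117). Now have -(91|117).
117 ≡ 1 (mod 4), so quadratic reciprocity gives (91|117) = (117|91). Reduce: 117 ≡ 26 (mod 91). Now have -(26|91).
Factor out 2: 26 = 2·13. Since 91 ≡ 3 (mod 8), (2|91) = -1. Now have (13|91).
13 ≡ 1 (mod 4), so quadratic reciprocity gives (13|91) = (91|13). Reduce: 91 ≡ 0 (mod 13). Now have (0|13).
The numerator is now 0 with denominator 13 > 1: the symbol is 0.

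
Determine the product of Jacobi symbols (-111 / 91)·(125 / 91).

By multiplicativity, (-111·125 / 91) = (-111 / 91)·(125 / 91).
First factor (-111 / 91):
(-111 / 91)
  = -(111 / 91)    [91 ≡ 3 mod 4 ⇒ (-1 / 91) = -1]
  = -(20 / 91)    [111 ≡ 20 mod 91]
  = -(5 / 91)    [91 ≡ 3 mod 8 ⇒ (2 / 91)^2 = +1]
  = -(91 / 5)    [QR: 5 ≡ 1 mod 4, sign kept]
  = -(1 / 5)    [91 ≡ 1 mod 5]
  = -1    [(1 / 5) = 1]
Second factor (125 / 91):
(125 / 91)
  = (34 / 91)    [125 ≡ 34 mod 91]
  = -(17 / 91)    [91 ≡ 3 mod 8 ⇒ (2 / 91) = -1]
  = -(91 / 17)    [QR: 17 ≡ 1 mod 4, sign kept]
  = -(6 / 17)    [91 ≡ 6 mod 17]
  = -(3 / 17)    [17 ≡ 1 mod 8 ⇒ (2 / 17) = +1]
  = -(17 / 3)    [QR: 17 ≡ 1 mod 4, sign kept]
  = -(2 / 3)    [17 ≡ 2 mod 3]
  = (1 / 3)    [3 ≡ 3 mod 8 ⇒ (2 / 3) = -1]
  = 1    [(1 / 3) = 1]
Product: (-1)·(1) = -1.

-1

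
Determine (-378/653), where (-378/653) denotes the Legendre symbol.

Pull out -1: (-378/653) = (-1/653)·(378/653). Since 653 ≡ 1 (mod 4), (-1/653) = +1. Now have (378/653).
Factor out 2: 378 = 2·189. Since 653 ≡ 5 (mod 8), (2/653) = -1. Now have -(189/653).
189 ≡ 1 (mod 4), so quadratic reciprocity gives (189/653) = (653/189). Reduce: 653 ≡ 86 (mod 189). Now have -(86/189).
Factor out 2: 86 = 2·43. Since 189 ≡ 5 (mod 8), (2/189) = -1. Now have (43/189).
189 ≡ 1 (mod 4), so quadratic reciprocity gives (43/189) = (189/43). Reduce: 189 ≡ 17 (mod 43). Now have (17/43).
17 ≡ 1 (mod 4), so quadratic reciprocity gives (17/43) = (43/17). Reduce: 43 ≡ 9 (mod 17). Now have (9/17).
9 ≡ 1 (mod 4), so quadratic reciprocity gives (9/17) = (17/9). Reduce: 17 ≡ 8 (mod 9). Now have (8/9).
Factor out 2: 8 = 2^3. Since 9 ≡ 1 (mod 8), (2/9) = +1, and (2/9)^3 = +1. Now have (1/9).
(1/9) = 1. Collecting the sign factors: 1.

1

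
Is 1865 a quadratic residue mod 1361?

no

Reduce the numerator: 1865 ≡ 504 (mod 1361), so (1865/1361) = (504/1361).
Factor out 2: 504 = 2^3·63. Since 1361 ≡ 1 (mod 8), (2/1361) = +1, and (2/1361)^3 = +1. Now have (63/1361).
1361 ≡ 1 (mod 4), so quadratic reciprocity gives (63/1361) = (1361/63). Reduce: 1361 ≡ 38 (mod 63). Now have (38/63).
Factor out 2: 38 = 2·19. Since 63 ≡ 7 (mod 8), (2/63) = +1. Now have (19/63).
Both 19 ≡ 3 and 63 ≡ 3 (mod 4), so reciprocity gives (19/63) = -(63/19). Reduce: 63 ≡ 6 (mod 19). Now have -(6/19).
Factor out 2: 6 = 2·3. Since 19 ≡ 3 (mod 8), (2/19) = -1. Now have (3/19).
Both 3 ≡ 3 and 19 ≡ 3 (mod 4), so reciprocity gives (3/19) = -(19/3). Reduce: 19 ≡ 1 (mod 3). Now have -(1/3).
(1/3) = 1. Collecting the sign factors: -1.
The Legendre symbol is -1, so x^2 ≡ 1865 (mod 1361) has no solution.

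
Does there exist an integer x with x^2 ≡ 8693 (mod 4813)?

no

Reduce the numerator: 8693 ≡ 3880 (mod 4813), so (8693/4813) = (3880/4813).
Factor out 2: 3880 = 2^3·485. Since 4813 ≡ 5 (mod 8), (2/4813) = -1, and (2/4813)^3 = -1. Now have -(485/4813).
485 ≡ 1 (mod 4), so quadratic reciprocity gives (485/4813) = (4813/485). Reduce: 4813 ≡ 448 (mod 485). Now have -(448/485).
Factor out 2: 448 = 2^6·7. Since 485 ≡ 5 (mod 8), (2/485) = -1, and (2/485)^6 = +1. Now have -(7/485).
485 ≡ 1 (mod 4), so quadratic reciprocity gives (7/485) = (485/7). Reduce: 485 ≡ 2 (mod 7). Now have -(2/7).
Factor out 2: 2 = 2. Since 7 ≡ 7 (mod 8), (2/7) = +1. Now have -(1/7).
(1/7) = 1. Collecting the sign factors: -1.
The Legendre symbol is -1, so x^2 ≡ 8693 (mod 4813) has no solution.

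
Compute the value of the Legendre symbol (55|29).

(55|29)
  = (26|29)    [55 ≡ 26 mod 29]
  = -(13|29)    [29 ≡ 5 mod 8 ⇒ (2|29) = -1]
  = -(29|13)    [QR: 13 ≡ 1 mod 4, sign kept]
  = -(3|13)    [29 ≡ 3 mod 13]
  = -(13|3)    [QR: 13 ≡ 1 mod 4, sign kept]
  = -(1|3)    [13 ≡ 1 mod 3]
  = -1    [(1|3) = 1]

-1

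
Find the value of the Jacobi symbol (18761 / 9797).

-1

Reduce the numerator: 18761 ≡ 8964 (mod 9797), so (18761 / 9797) = (8964 / 9797).
Factor out 2: 8964 = 2^2·2241. Since 9797 ≡ 5 (mod 8), (2 / 9797) = -1, and (2 / 9797)^2 = +1. Now have (2241 / 9797).
2241 ≡ 1 (mod 4), so quadratic reciprocity gives (2241 / 9797) = (9797 / 2241). Reduce: 9797 ≡ 833 (mod 2241). Now have (833 / 2241).
833 ≡ 1 (mod 4), so quadratic reciprocity gives (833 / 2241) = (2241 / 833). Reduce: 2241 ≡ 575 (mod 833). Now have (575 / 833).
833 ≡ 1 (mod 4), so quadratic reciprocity gives (575 / 833) = (833 / 575). Reduce: 833 ≡ 258 (mod 575). Now have (258 / 575).
Factor out 2: 258 = 2·129. Since 575 ≡ 7 (mod 8), (2 / 575) = +1. Now have (129 / 575).
129 ≡ 1 (mod 4), so quadratic reciprocity gives (129 / 575) = (575 / 129). Reduce: 575 ≡ 59 (mod 129). Now have (59 / 129).
129 ≡ 1 (mod 4), so quadratic reciprocity gives (59 / 129) = (129 / 59). Reduce: 129 ≡ 11 (mod 59). Now have (11 / 59).
Both 11 ≡ 3 and 59 ≡ 3 (mod 4), so reciprocity gives (11 / 59) = -(59 / 11). Reduce: 59 ≡ 4 (mod 11). Now have -(4 / 11).
Factor out 2: 4 = 2^2. Since 11 ≡ 3 (mod 8), (2 / 11) = -1, and (2 / 11)^2 = +1. Now have -(1 / 11).
(1 / 11) = 1. Collecting the sign factors: -1.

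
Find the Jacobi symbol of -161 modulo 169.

(-161|169)
  = (161|169)    [169 ≡ 1 mod 4 ⇒ (-1|169) = +1]
  = (169|161)    [QR: 161 ≡ 1 mod 4, sign kept]
  = (8|161)    [169 ≡ 8 mod 161]
  = (1|161)    [161 ≡ 1 mod 8 ⇒ (2|161)^3 = +1]
  = 1    [(1|161) = 1]

1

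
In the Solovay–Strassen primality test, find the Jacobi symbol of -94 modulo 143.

1

(-94/143)
  = (49/143)    [-94 ≡ 49 mod 143]
  = (143/49)    [QR: 49 ≡ 1 mod 4, sign kept]
  = (45/49)    [143 ≡ 45 mod 49]
  = (49/45)    [QR: 45 ≡ 1 mod 4, sign kept]
  = (4/45)    [49 ≡ 4 mod 45]
  = (1/45)    [45 ≡ 5 mod 8 ⇒ (2/45)^2 = +1]
  = 1    [(1/45) = 1]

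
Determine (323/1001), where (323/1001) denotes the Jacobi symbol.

-1

1001 ≡ 1 (mod 4), so quadratic reciprocity gives (323/1001) = (1001/323). Reduce: 1001 ≡ 32 (mod 323). Now have (32/323).
Factor out 2: 32 = 2^5. Since 323 ≡ 3 (mod 8), (2/323) = -1, and (2/323)^5 = -1. Now have -(1/323).
(1/323) = 1. Collecting the sign factors: -1.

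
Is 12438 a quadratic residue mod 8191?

(12438|8191)
  = (4247|8191)    [12438 ≡ 4247 mod 8191]
  = -(8191|4247)    [QR: both ≡ 3 mod 4, sign flips]
  = -(3944|4247)    [8191 ≡ 3944 mod 4247]
  = -(493|4247)    [4247 ≡ 7 mod 8 ⇒ (2|4247)^3 = +1]
  = -(4247|493)    [QR: 493 ≡ 1 mod 4, sign kept]
  = -(303|493)    [4247 ≡ 303 mod 493]
  = -(493|303)    [QR: 493 ≡ 1 mod 4, sign kept]
  = -(190|303)    [493 ≡ 190 mod 303]
  = -(95|303)    [303 ≡ 7 mod 8 ⇒ (2|303) = +1]
  = (303|95)    [QR: both ≡ 3 mod 4, sign flips]
  = (18|95)    [303 ≡ 18 mod 95]
  = (9|95)    [95 ≡ 7 mod 8 ⇒ (2|95) = +1]
  = (95|9)    [QR: 9 ≡ 1 mod 4, sign kept]
  = (5|9)    [95 ≡ 5 mod 9]
  = (9|5)    [QR: 5 ≡ 1 mod 4, sign kept]
  = (4|5)    [9 ≡ 4 mod 5]
  = (1|5)    [5 ≡ 5 mod 8 ⇒ (2|5)^2 = +1]
  = 1    [(1|5) = 1]
The Legendre symbol is 1, so x^2 ≡ 12438 (mod 8191) has solution.

yes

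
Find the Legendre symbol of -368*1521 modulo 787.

-1

By multiplicativity, (-368·1521|787) = (-368|787)·(1521|787).
First factor (-368|787):
(-368|787)
  = (419|787)    [-368 ≡ 419 mod 787]
  = -(787|419)    [QR: both ≡ 3 mod 4, sign flips]
  = -(368|419)    [787 ≡ 368 mod 419]
  = -(23|419)    [419 ≡ 3 mod 8 ⇒ (2|419)^4 = +1]
  = (419|23)    [QR: both ≡ 3 mod 4, sign flips]
  = (5|23)    [419 ≡ 5 mod 23]
  = (23|5)    [QR: 5 ≡ 1 mod 4, sign kept]
  = (3|5)    [23 ≡ 3 mod 5]
  = (5|3)    [QR: 5 ≡ 1 mod 4, sign kept]
  = (2|3)    [5 ≡ 2 mod 3]
  = -(1|3)    [3 ≡ 3 mod 8 ⇒ (2|3) = -1]
  = -1    [(1|3) = 1]
Second factor (1521|787):
(1521|787)
  = (734|787)    [1521 ≡ 734 mod 787]
  = -(367|787)    [787 ≡ 3 mod 8 ⇒ (2|787) = -1]
  = (787|367)    [QR: both ≡ 3 mod 4, sign flips]
  = (53|367)    [787 ≡ 53 mod 367]
  = (367|53)    [QR: 53 ≡ 1 mod 4, sign kept]
  = (49|53)    [367 ≡ 49 mod 53]
  = (53|49)    [QR: 49 ≡ 1 mod 4, sign kept]
  = (4|49)    [53 ≡ 4 mod 49]
  = (1|49)    [49 ≡ 1 mod 8 ⇒ (2|49)^2 = +1]
  = 1    [(1|49) = 1]
Product: (-1)·(1) = -1.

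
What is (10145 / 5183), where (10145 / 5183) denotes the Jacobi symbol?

(10145 / 5183)
  = (4962 / 5183)    [10145 ≡ 4962 mod 5183]
  = (2481 / 5183)    [5183 ≡ 7 mod 8 ⇒ (2 / 5183) = +1]
  = (5183 / 2481)    [QR: 2481 ≡ 1 mod 4, sign kept]
  = (221 / 2481)    [5183 ≡ 221 mod 2481]
  = (2481 / 221)    [QR: 221 ≡ 1 mod 4, sign kept]
  = (50 / 221)    [2481 ≡ 50 mod 221]
  = -(25 / 221)    [221 ≡ 5 mod 8 ⇒ (2 / 221) = -1]
  = -(221 / 25)    [QR: 25 ≡ 1 mod 4, sign kept]
  = -(21 / 25)    [221 ≡ 21 mod 25]
  = -(25 / 21)    [QR: 21 ≡ 1 mod 4, sign kept]
  = -(4 / 21)    [25 ≡ 4 mod 21]
  = -(1 / 21)    [21 ≡ 5 mod 8 ⇒ (2 / 21)^2 = +1]
  = -1    [(1 / 21) = 1]

-1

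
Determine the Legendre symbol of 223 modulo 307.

1

Both 223 ≡ 3 and 307 ≡ 3 (mod 4), so reciprocity gives (223/307) = -(307/223). Reduce: 307 ≡ 84 (mod 223). Now have -(84/223).
Factor out 2: 84 = 2^2·21. Since 223 ≡ 7 (mod 8), (2/223) = +1, and (2/223)^2 = +1. Now have -(21/223).
21 ≡ 1 (mod 4), so quadratic reciprocity gives (21/223) = (223/21). Reduce: 223 ≡ 13 (mod 21). Now have -(13/21).
13 ≡ 1 (mod 4), so quadratic reciprocity gives (13/21) = (21/13). Reduce: 21 ≡ 8 (mod 13). Now have -(8/13).
Factor out 2: 8 = 2^3. Since 13 ≡ 5 (mod 8), (2/13) = -1, and (2/13)^3 = -1. Now have (1/13).
(1/13) = 1. Collecting the sign factors: 1.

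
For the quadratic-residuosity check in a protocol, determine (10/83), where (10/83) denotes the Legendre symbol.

Factor out 2: 10 = 2·5. Since 83 ≡ 3 (mod 8), (2/83) = -1. Now have -(5/83).
5 ≡ 1 (mod 4), so quadratic reciprocity gives (5/83) = (83/5). Reduce: 83 ≡ 3 (mod 5). Now have -(3/5).
5 ≡ 1 (mod 4), so quadratic reciprocity gives (3/5) = (5/3). Reduce: 5 ≡ 2 (mod 3). Now have -(2/3).
Factor out 2: 2 = 2. Since 3 ≡ 3 (mod 8), (2/3) = -1. Now have (1/3).
(1/3) = 1. Collecting the sign factors: 1.

1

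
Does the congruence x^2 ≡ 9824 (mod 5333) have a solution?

no

Reduce the numerator: 9824 ≡ 4491 (mod 5333), so (9824/5333) = (4491/5333).
5333 ≡ 1 (mod 4), so quadratic reciprocity gives (4491/5333) = (5333/4491). Reduce: 5333 ≡ 842 (mod 4491). Now have (842/4491).
Factor out 2: 842 = 2·421. Since 4491 ≡ 3 (mod 8), (2/4491) = -1. Now have -(421/4491).
421 ≡ 1 (mod 4), so quadratic reciprocity gives (421/4491) = (4491/421). Reduce: 4491 ≡ 281 (mod 421). Now have -(281/421).
281 ≡ 1 (mod 4), so quadratic reciprocity gives (281/421) = (421/281). Reduce: 421 ≡ 140 (mod 281). Now have -(140/281).
Factor out 2: 140 = 2^2·35. Since 281 ≡ 1 (mod 8), (2/281) = +1, and (2/281)^2 = +1. Now have -(35/281).
281 ≡ 1 (mod 4), so quadratic reciprocity gives (35/281) = (281/35). Reduce: 281 ≡ 1 (mod 35). Now have -(1/35).
(1/35) = 1. Collecting the sign factors: -1.
The Legendre symbol is -1, so x^2 ≡ 9824 (mod 5333) has no solution.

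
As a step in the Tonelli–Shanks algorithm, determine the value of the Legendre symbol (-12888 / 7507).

-1

(-12888 / 7507)
  = -(12888 / 7507)    [7507 ≡ 3 mod 4 ⇒ (-1 / 7507) = -1]
  = -(5381 / 7507)    [12888 ≡ 5381 mod 7507]
  = -(7507 / 5381)    [QR: 5381 ≡ 1 mod 4, sign kept]
  = -(2126 / 5381)    [7507 ≡ 2126 mod 5381]
  = (1063 / 5381)    [5381 ≡ 5 mod 8 ⇒ (2 / 5381) = -1]
  = (5381 / 1063)    [QR: 5381 ≡ 1 mod 4, sign kept]
  = (66 / 1063)    [5381 ≡ 66 mod 1063]
  = (33 / 1063)    [1063 ≡ 7 mod 8 ⇒ (2 / 1063) = +1]
  = (1063 / 33)    [QR: 33 ≡ 1 mod 4, sign kept]
  = (7 / 33)    [1063 ≡ 7 mod 33]
  = (33 / 7)    [QR: 33 ≡ 1 mod 4, sign kept]
  = (5 / 7)    [33 ≡ 5 mod 7]
  = (7 / 5)    [QR: 5 ≡ 1 mod 4, sign kept]
  = (2 / 5)    [7 ≡ 2 mod 5]
  = -(1 / 5)    [5 ≡ 5 mod 8 ⇒ (2 / 5) = -1]
  = -1    [(1 / 5) = 1]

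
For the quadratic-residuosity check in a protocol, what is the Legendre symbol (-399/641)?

Pull out -1: (-399/641) = (-1/641)·(399/641). Since 641 ≡ 1 (mod 4), (-1/641) = +1. Now have (399/641).
641 ≡ 1 (mod 4), so quadratic reciprocity gives (399/641) = (641/399). Reduce: 641 ≡ 242 (mod 399). Now have (242/399).
Factor out 2: 242 = 2·121. Since 399 ≡ 7 (mod 8), (2/399) = +1. Now have (121/399).
121 ≡ 1 (mod 4), so quadratic reciprocity gives (121/399) = (399/121). Reduce: 399 ≡ 36 (mod 121). Now have (36/121).
Factor out 2: 36 = 2^2·9. Since 121 ≡ 1 (mod 8), (2/121) = +1, and (2/121)^2 = +1. Now have (9/121).
9 ≡ 1 (mod 4), so quadratic reciprocity gives (9/121) = (121/9). Reduce: 121 ≡ 4 (mod 9). Now have (4/9).
Factor out 2: 4 = 2^2. Since 9 ≡ 1 (mod 8), (2/9) = +1, and (2/9)^2 = +1. Now have (1/9).
(1/9) = 1. Collecting the sign factors: 1.

1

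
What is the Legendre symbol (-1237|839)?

(-1237|839)
  = (441|839)    [-1237 ≡ 441 mod 839]
  = (839|441)    [QR: 441 ≡ 1 mod 4, sign kept]
  = (398|441)    [839 ≡ 398 mod 441]
  = (199|441)    [441 ≡ 1 mod 8 ⇒ (2|441) = +1]
  = (441|199)    [QR: 441 ≡ 1 mod 4, sign kept]
  = (43|199)    [441 ≡ 43 mod 199]
  = -(199|43)    [QR: both ≡ 3 mod 4, sign flips]
  = -(27|43)    [199 ≡ 27 mod 43]
  = (43|27)    [QR: both ≡ 3 mod 4, sign flips]
  = (16|27)    [43 ≡ 16 mod 27]
  = (1|27)    [27 ≡ 3 mod 8 ⇒ (2|27)^4 = +1]
  = 1    [(1|27) = 1]

1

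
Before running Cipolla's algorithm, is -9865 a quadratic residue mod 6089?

(-9865|6089)
  = (2313|6089)    [-9865 ≡ 2313 mod 6089]
  = (6089|2313)    [QR: 2313 ≡ 1 mod 4, sign kept]
  = (1463|2313)    [6089 ≡ 1463 mod 2313]
  = (2313|1463)    [QR: 2313 ≡ 1 mod 4, sign kept]
  = (850|1463)    [2313 ≡ 850 mod 1463]
  = (425|1463)    [1463 ≡ 7 mod 8 ⇒ (2|1463) = +1]
  = (1463|425)    [QR: 425 ≡ 1 mod 4, sign kept]
  = (188|425)    [1463 ≡ 188 mod 425]
  = (47|425)    [425 ≡ 1 mod 8 ⇒ (2|425)^2 = +1]
  = (425|47)    [QR: 425 ≡ 1 mod 4, sign kept]
  = (2|47)    [425 ≡ 2 mod 47]
  = (1|47)    [47 ≡ 7 mod 8 ⇒ (2|47) = +1]
  = 1    [(1|47) = 1]
The Legendre symbol is 1, so x^2 ≡ -9865 (mod 6089) has solution.

yes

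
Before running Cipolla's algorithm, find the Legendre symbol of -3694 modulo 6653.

-1

Pull out -1: (-3694 / 6653) = (-1 / 6653)·(3694 / 6653). Since 6653 ≡ 1 (mod 4), (-1 / 6653) = +1. Now have (3694 / 6653).
Factor out 2: 3694 = 2·1847. Since 6653 ≡ 5 (mod 8), (2 / 6653) = -1. Now have -(1847 / 6653).
6653 ≡ 1 (mod 4), so quadratic reciprocity gives (1847 / 6653) = (6653 / 1847). Reduce: 6653 ≡ 1112 (mod 1847). Now have -(1112 / 1847).
Factor out 2: 1112 = 2^3·139. Since 1847 ≡ 7 (mod 8), (2 / 1847) = +1, and (2 / 1847)^3 = +1. Now have -(139 / 1847).
Both 139 ≡ 3 and 1847 ≡ 3 (mod 4), so reciprocity gives (139 / 1847) = -(1847 / 139). Reduce: 1847 ≡ 40 (mod 139). Now have (40 / 139).
Factor out 2: 40 = 2^3·5. Since 139 ≡ 3 (mod 8), (2 / 139) = -1, and (2 / 139)^3 = -1. Now have -(5 / 139).
5 ≡ 1 (mod 4), so quadratic reciprocity gives (5 / 139) = (139 / 5). Reduce: 139 ≡ 4 (mod 5). Now have -(4 / 5).
Factor out 2: 4 = 2^2. Since 5 ≡ 5 (mod 8), (2 / 5) = -1, and (2 / 5)^2 = +1. Now have -(1 / 5).
(1 / 5) = 1. Collecting the sign factors: -1.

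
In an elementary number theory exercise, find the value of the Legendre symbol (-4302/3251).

(-4302/3251)
  = (2200/3251)    [-4302 ≡ 2200 mod 3251]
  = -(275/3251)    [3251 ≡ 3 mod 8 ⇒ (2/3251)^3 = -1]
  = (3251/275)    [QR: both ≡ 3 mod 4, sign flips]
  = (226/275)    [3251 ≡ 226 mod 275]
  = -(113/275)    [275 ≡ 3 mod 8 ⇒ (2/275) = -1]
  = -(275/113)    [QR: 113 ≡ 1 mod 4, sign kept]
  = -(49/113)    [275 ≡ 49 mod 113]
  = -(113/49)    [QR: 49 ≡ 1 mod 4, sign kept]
  = -(15/49)    [113 ≡ 15 mod 49]
  = -(49/15)    [QR: 49 ≡ 1 mod 4, sign kept]
  = -(4/15)    [49 ≡ 4 mod 15]
  = -(1/15)    [15 ≡ 7 mod 8 ⇒ (2/15)^2 = +1]
  = -1    [(1/15) = 1]

-1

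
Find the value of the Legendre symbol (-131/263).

Pull out -1: (-131/263) = (-1/263)·(131/263). Since 263 ≡ 3 (mod 4), (-1/263) = -1. Now have -(131/263).
Both 131 ≡ 3 and 263 ≡ 3 (mod 4), so reciprocity gives (131/263) = -(263/131). Reduce: 263 ≡ 1 (mod 131). Now have (1/131).
(1/131) = 1. Collecting the sign factors: 1.

1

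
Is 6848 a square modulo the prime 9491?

(6848/9491)
  = (107/9491)    [9491 ≡ 3 mod 8 ⇒ (2/9491)^6 = +1]
  = -(9491/107)    [QR: both ≡ 3 mod 4, sign flips]
  = -(75/107)    [9491 ≡ 75 mod 107]
  = (107/75)    [QR: both ≡ 3 mod 4, sign flips]
  = (32/75)    [107 ≡ 32 mod 75]
  = -(1/75)    [75 ≡ 3 mod 8 ⇒ (2/75)^5 = -1]
  = -1    [(1/75) = 1]
(6848/9491) = -1, and 9491 is prime, so 6848 is not a quadratic residue mod 9491.

no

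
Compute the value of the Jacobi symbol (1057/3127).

1

(1057/3127)
  = (3127/1057)    [QR: 1057 ≡ 1 mod 4, sign kept]
  = (1013/1057)    [3127 ≡ 1013 mod 1057]
  = (1057/1013)    [QR: 1013 ≡ 1 mod 4, sign kept]
  = (44/1013)    [1057 ≡ 44 mod 1013]
  = (11/1013)    [1013 ≡ 5 mod 8 ⇒ (2/1013)^2 = +1]
  = (1013/11)    [QR: 1013 ≡ 1 mod 4, sign kept]
  = (1/11)    [1013 ≡ 1 mod 11]
  = 1    [(1/11) = 1]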